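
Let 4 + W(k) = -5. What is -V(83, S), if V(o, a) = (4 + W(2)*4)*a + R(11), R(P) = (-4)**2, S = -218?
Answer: -6992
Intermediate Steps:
W(k) = -9 (W(k) = -4 - 5 = -9)
R(P) = 16
V(o, a) = 16 - 32*a (V(o, a) = (4 - 9*4)*a + 16 = (4 - 36)*a + 16 = -32*a + 16 = 16 - 32*a)
-V(83, S) = -(16 - 32*(-218)) = -(16 + 6976) = -1*6992 = -6992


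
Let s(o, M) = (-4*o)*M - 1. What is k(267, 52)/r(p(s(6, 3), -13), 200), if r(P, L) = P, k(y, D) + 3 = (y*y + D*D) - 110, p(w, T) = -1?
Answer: -73880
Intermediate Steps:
s(o, M) = -1 - 4*M*o (s(o, M) = -4*M*o - 1 = -1 - 4*M*o)
k(y, D) = -113 + D² + y² (k(y, D) = -3 + ((y*y + D*D) - 110) = -3 + ((y² + D²) - 110) = -3 + ((D² + y²) - 110) = -3 + (-110 + D² + y²) = -113 + D² + y²)
k(267, 52)/r(p(s(6, 3), -13), 200) = (-113 + 52² + 267²)/(-1) = (-113 + 2704 + 71289)*(-1) = 73880*(-1) = -73880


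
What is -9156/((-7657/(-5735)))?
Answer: -1693860/247 ≈ -6857.7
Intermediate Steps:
-9156/((-7657/(-5735))) = -9156/((-7657*(-1/5735))) = -9156/247/185 = -9156*185/247 = -1693860/247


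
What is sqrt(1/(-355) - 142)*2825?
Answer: 565*I*sqrt(17895905)/71 ≈ 33664.0*I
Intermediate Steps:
sqrt(1/(-355) - 142)*2825 = sqrt(-1/355 - 142)*2825 = sqrt(-50411/355)*2825 = (I*sqrt(17895905)/355)*2825 = 565*I*sqrt(17895905)/71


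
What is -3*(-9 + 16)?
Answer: -21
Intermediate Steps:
-3*(-9 + 16) = -3*7 = -21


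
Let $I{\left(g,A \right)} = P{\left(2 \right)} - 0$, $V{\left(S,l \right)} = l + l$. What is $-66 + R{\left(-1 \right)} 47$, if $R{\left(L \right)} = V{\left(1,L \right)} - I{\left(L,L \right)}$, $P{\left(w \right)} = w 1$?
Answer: $-254$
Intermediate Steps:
$P{\left(w \right)} = w$
$V{\left(S,l \right)} = 2 l$
$I{\left(g,A \right)} = 2$ ($I{\left(g,A \right)} = 2 - 0 = 2 + 0 = 2$)
$R{\left(L \right)} = -2 + 2 L$ ($R{\left(L \right)} = 2 L - 2 = -2 + 2 L$)
$-66 + R{\left(-1 \right)} 47 = -66 + \left(-2 + 2 \left(-1\right)\right) 47 = -66 + \left(-2 - 2\right) 47 = -66 - 188 = -254$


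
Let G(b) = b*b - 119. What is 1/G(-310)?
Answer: 1/95981 ≈ 1.0419e-5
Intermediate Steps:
G(b) = -119 + b**2 (G(b) = b**2 - 119 = -119 + b**2)
1/G(-310) = 1/(-119 + (-310)**2) = 1/(-119 + 96100) = 1/95981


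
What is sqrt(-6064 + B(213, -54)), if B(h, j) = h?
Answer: I*sqrt(5851) ≈ 76.492*I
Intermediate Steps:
sqrt(-6064 + B(213, -54)) = sqrt(-6064 + 213) = sqrt(-5851) = I*sqrt(5851)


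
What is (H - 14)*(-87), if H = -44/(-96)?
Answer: 9425/8 ≈ 1178.1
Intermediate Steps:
H = 11/24 (H = -44*(-1/96) = 11/24 ≈ 0.45833)
(H - 14)*(-87) = (11/24 - 14)*(-87) = -325/24*(-87) = 9425/8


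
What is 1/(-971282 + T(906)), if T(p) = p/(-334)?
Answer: -167/162204547 ≈ -1.0296e-6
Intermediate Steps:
T(p) = -p/334 (T(p) = p*(-1/334) = -p/334)
1/(-971282 + T(906)) = 1/(-971282 - 1/334*906) = 1/(-971282 - 453/167) = 1/(-162204547/167) = -167/162204547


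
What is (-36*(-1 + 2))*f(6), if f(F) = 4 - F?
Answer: 72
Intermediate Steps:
(-36*(-1 + 2))*f(6) = (-36*(-1 + 2))*(4 - 1*6) = (-36*1)*(4 - 6) = -36*(-2) = 72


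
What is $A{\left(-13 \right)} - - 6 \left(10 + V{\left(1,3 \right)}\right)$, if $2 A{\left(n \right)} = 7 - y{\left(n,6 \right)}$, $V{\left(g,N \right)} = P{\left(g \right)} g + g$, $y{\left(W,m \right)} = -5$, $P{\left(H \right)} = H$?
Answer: $78$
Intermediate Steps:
$V{\left(g,N \right)} = g + g^{2}$ ($V{\left(g,N \right)} = g g + g = g^{2} + g = g + g^{2}$)
$A{\left(n \right)} = 6$ ($A{\left(n \right)} = \frac{7 - -5}{2} = \frac{7 + 5}{2} = \frac{1}{2} \cdot 12 = 6$)
$A{\left(-13 \right)} - - 6 \left(10 + V{\left(1,3 \right)}\right) = 6 - - 6 \left(10 + 1 \left(1 + 1\right)\right) = 6 - - 6 \left(10 + 1 \cdot 2\right) = 6 - - 6 \left(10 + 2\right) = 6 - \left(-6\right) 12 = 6 - -72 = 6 + 72 = 78$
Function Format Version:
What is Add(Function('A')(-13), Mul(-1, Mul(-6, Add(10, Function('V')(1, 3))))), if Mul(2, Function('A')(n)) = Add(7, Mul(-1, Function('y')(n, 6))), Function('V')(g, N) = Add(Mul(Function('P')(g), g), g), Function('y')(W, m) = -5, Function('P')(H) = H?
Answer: 78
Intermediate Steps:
Function('V')(g, N) = Add(g, Pow(g, 2)) (Function('V')(g, N) = Add(Mul(g, g), g) = Add(Pow(g, 2), g) = Add(g, Pow(g, 2)))
Function('A')(n) = 6 (Function('A')(n) = Mul(Rational(1, 2), Add(7, Mul(-1, -5))) = Mul(Rational(1, 2), Add(7, 5)) = Mul(Rational(1, 2), 12) = 6)
Add(Function('A')(-13), Mul(-1, Mul(-6, Add(10, Function('V')(1, 3))))) = Add(6, Mul(-1, Mul(-6, Add(10, Mul(1, Add(1, 1)))))) = Add(6, Mul(-1, Mul(-6, Add(10, Mul(1, 2))))) = Add(6, Mul(-1, Mul(-6, Add(10, 2)))) = Add(6, Mul(-1, Mul(-6, 12))) = Add(6, Mul(-1, -72)) = Add(6, 72) = 78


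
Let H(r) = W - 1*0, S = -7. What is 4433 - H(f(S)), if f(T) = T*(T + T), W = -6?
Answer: 4439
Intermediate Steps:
f(T) = 2*T² (f(T) = T*(2*T) = 2*T²)
H(r) = -6 (H(r) = -6 - 1*0 = -6 + 0 = -6)
4433 - H(f(S)) = 4433 - 1*(-6) = 4433 + 6 = 4439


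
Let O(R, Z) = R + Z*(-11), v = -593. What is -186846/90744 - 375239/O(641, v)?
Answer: -194995/3582 ≈ -54.437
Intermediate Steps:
O(R, Z) = R - 11*Z
-186846/90744 - 375239/O(641, v) = -186846/90744 - 375239/(641 - 11*(-593)) = -186846*1/90744 - 375239/(641 + 6523) = -1639/796 - 375239/7164 = -194995/3582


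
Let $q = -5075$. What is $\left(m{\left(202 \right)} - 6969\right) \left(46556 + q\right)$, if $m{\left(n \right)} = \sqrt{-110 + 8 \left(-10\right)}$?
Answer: $-289081089 + 41481 i \sqrt{190} \approx -2.8908 \cdot 10^{8} + 5.7178 \cdot 10^{5} i$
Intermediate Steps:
$m{\left(n \right)} = i \sqrt{190}$ ($m{\left(n \right)} = \sqrt{-110 - 80} = \sqrt{-190} = i \sqrt{190}$)
$\left(m{\left(202 \right)} - 6969\right) \left(46556 + q\right) = \left(i \sqrt{190} - 6969\right) \left(46556 - 5075\right) = \left(-6969 + i \sqrt{190}\right) 41481 = -289081089 + 41481 i \sqrt{190}$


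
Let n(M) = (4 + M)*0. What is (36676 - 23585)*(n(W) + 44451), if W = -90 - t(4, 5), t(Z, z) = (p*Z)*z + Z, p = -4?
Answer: 581908041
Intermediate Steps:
t(Z, z) = Z - 4*Z*z (t(Z, z) = (-4*Z)*z + Z = -4*Z*z + Z = Z - 4*Z*z)
W = -14 (W = -90 - 4*(1 - 4*5) = -90 - 4*(1 - 20) = -90 - 4*(-19) = -90 - 1*(-76) = -90 + 76 = -14)
n(M) = 0
(36676 - 23585)*(n(W) + 44451) = (36676 - 23585)*(0 + 44451) = 13091*44451 = 581908041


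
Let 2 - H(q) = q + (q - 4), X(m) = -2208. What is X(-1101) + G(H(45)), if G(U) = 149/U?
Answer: -185621/84 ≈ -2209.8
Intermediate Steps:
H(q) = 6 - 2*q (H(q) = 2 - (q + (q - 4)) = 2 - (q + (-4 + q)) = 2 - (-4 + 2*q) = 2 + (4 - 2*q) = 6 - 2*q)
X(-1101) + G(H(45)) = -2208 + 149/(6 - 2*45) = -2208 + 149/(6 - 90) = -2208 + 149/(-84) = -2208 + 149*(-1/84) = -2208 - 149/84 = -185621/84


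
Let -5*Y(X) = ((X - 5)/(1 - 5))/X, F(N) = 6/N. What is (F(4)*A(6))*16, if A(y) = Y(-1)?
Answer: 36/5 ≈ 7.2000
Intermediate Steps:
Y(X) = -(5/4 - X/4)/(5*X) (Y(X) = -(X - 5)/(1 - 5)/(5*X) = -(-5 + X)/(-4)/(5*X) = -(-5 + X)*(-1/4)/(5*X) = -(5/4 - X/4)/(5*X))
A(y) = 3/10 (A(y) = (1/20)*(-5 - 1)/(-1) = (1/20)*(-1)*(-6) = 3/10)
(F(4)*A(6))*16 = ((6/4)*(3/10))*16 = ((6*(1/4))*(3/10))*16 = ((3/2)*(3/10))*16 = (9/20)*16 = 36/5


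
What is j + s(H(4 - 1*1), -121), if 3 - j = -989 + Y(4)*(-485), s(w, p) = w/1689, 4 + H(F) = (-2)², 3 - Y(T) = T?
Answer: 507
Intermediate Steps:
Y(T) = 3 - T
H(F) = 0 (H(F) = -4 + (-2)² = -4 + 4 = 0)
s(w, p) = w/1689 (s(w, p) = w*(1/1689) = w/1689)
j = 507 (j = 3 - (-989 + (3 - 1*4)*(-485)) = 3 - (-989 + (3 - 4)*(-485)) = 3 - (-989 - 1*(-485)) = 3 - (-989 + 485) = 3 - 1*(-504) = 3 + 504 = 507)
j + s(H(4 - 1*1), -121) = 507 + (1/1689)*0 = 507 + 0 = 507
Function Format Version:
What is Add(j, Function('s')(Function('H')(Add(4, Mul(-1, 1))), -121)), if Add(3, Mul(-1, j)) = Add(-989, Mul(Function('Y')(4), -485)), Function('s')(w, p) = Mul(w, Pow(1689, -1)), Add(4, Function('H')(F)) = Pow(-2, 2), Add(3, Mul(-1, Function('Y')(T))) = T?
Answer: 507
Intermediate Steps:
Function('Y')(T) = Add(3, Mul(-1, T))
Function('H')(F) = 0 (Function('H')(F) = Add(-4, Pow(-2, 2)) = Add(-4, 4) = 0)
Function('s')(w, p) = Mul(Rational(1, 1689), w) (Function('s')(w, p) = Mul(w, Rational(1, 1689)) = Mul(Rational(1, 1689), w))
j = 507 (j = Add(3, Mul(-1, Add(-989, Mul(Add(3, Mul(-1, 4)), -485)))) = Add(3, Mul(-1, Add(-989, Mul(Add(3, -4), -485)))) = Add(3, Mul(-1, Add(-989, Mul(-1, -485)))) = Add(3, Mul(-1, Add(-989, 485))) = Add(3, Mul(-1, -504)) = Add(3, 504) = 507)
Add(j, Function('s')(Function('H')(Add(4, Mul(-1, 1))), -121)) = Add(507, Mul(Rational(1, 1689), 0)) = Add(507, 0) = 507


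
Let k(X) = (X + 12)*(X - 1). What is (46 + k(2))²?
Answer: 3600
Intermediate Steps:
k(X) = (-1 + X)*(12 + X) (k(X) = (12 + X)*(-1 + X) = (-1 + X)*(12 + X))
(46 + k(2))² = (46 + (-12 + 2² + 11*2))² = (46 + (-12 + 4 + 22))² = (46 + 14)² = 60² = 3600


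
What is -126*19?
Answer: -2394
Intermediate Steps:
-126*19 = -1*2394 = -2394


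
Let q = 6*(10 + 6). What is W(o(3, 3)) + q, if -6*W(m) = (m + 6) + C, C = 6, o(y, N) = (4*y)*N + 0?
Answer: 88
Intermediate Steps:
o(y, N) = 4*N*y (o(y, N) = 4*N*y + 0 = 4*N*y)
q = 96 (q = 6*16 = 96)
W(m) = -2 - m/6 (W(m) = -((m + 6) + 6)/6 = -((6 + m) + 6)/6 = -(12 + m)/6 = -2 - m/6)
W(o(3, 3)) + q = (-2 - 2*3*3/3) + 96 = (-2 - 1/6*36) + 96 = (-2 - 6) + 96 = -8 + 96 = 88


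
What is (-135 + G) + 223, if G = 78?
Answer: 166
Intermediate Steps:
(-135 + G) + 223 = (-135 + 78) + 223 = -57 + 223 = 166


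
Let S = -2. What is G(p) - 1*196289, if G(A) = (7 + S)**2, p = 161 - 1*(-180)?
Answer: -196264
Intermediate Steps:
p = 341 (p = 161 + 180 = 341)
G(A) = 25 (G(A) = (7 - 2)**2 = 5**2 = 25)
G(p) - 1*196289 = 25 - 1*196289 = 25 - 196289 = -196264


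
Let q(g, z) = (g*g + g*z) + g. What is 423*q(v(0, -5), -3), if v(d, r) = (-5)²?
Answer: 243225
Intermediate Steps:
v(d, r) = 25
q(g, z) = g + g² + g*z (q(g, z) = (g² + g*z) + g = g + g² + g*z)
423*q(v(0, -5), -3) = 423*(25*(1 + 25 - 3)) = 423*(25*23) = 423*575 = 243225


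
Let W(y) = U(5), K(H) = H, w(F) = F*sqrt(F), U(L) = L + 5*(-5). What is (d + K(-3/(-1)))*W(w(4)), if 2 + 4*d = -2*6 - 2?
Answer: 20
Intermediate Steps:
U(L) = -25 + L (U(L) = L - 25 = -25 + L)
w(F) = F**(3/2)
W(y) = -20 (W(y) = -25 + 5 = -20)
d = -4 (d = -1/2 + (-2*6 - 2)/4 = -1/2 + (-12 - 2)/4 = -1/2 + (1/4)*(-14) = -1/2 - 7/2 = -4)
(d + K(-3/(-1)))*W(w(4)) = (-4 - 3/(-1))*(-20) = (-4 - 3*(-1))*(-20) = (-4 + 3)*(-20) = -1*(-20) = 20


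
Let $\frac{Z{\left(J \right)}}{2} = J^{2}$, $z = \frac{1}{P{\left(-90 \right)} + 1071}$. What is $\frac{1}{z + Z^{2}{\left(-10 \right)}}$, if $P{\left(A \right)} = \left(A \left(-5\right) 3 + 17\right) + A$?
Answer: $\frac{2348}{93920001} \approx 2.5 \cdot 10^{-5}$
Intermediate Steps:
$P{\left(A \right)} = 17 - 14 A$ ($P{\left(A \right)} = \left(- 5 A 3 + 17\right) + A = \left(- 15 A + 17\right) + A = \left(17 - 15 A\right) + A = 17 - 14 A$)
$z = \frac{1}{2348}$ ($z = \frac{1}{\left(17 - -1260\right) + 1071} = \frac{1}{\left(17 + 1260\right) + 1071} = \frac{1}{1277 + 1071} = \frac{1}{2348} \approx 0.00042589$)
$Z{\left(J \right)} = 2 J^{2}$
$\frac{1}{z + Z^{2}{\left(-10 \right)}} = \frac{1}{\frac{1}{2348} + \left(2 \left(-10\right)^{2}\right)^{2}} = \frac{1}{\frac{1}{2348} + \left(2 \cdot 100\right)^{2}} = \frac{1}{\frac{1}{2348} + 200^{2}} = \frac{1}{\frac{1}{2348} + 40000} = \frac{1}{\frac{93920001}{2348}} = \frac{2348}{93920001}$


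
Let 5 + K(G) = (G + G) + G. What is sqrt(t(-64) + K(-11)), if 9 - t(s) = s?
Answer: sqrt(35) ≈ 5.9161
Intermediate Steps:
K(G) = -5 + 3*G (K(G) = -5 + ((G + G) + G) = -5 + (2*G + G) = -5 + 3*G)
t(s) = 9 - s
sqrt(t(-64) + K(-11)) = sqrt((9 - 1*(-64)) + (-5 + 3*(-11))) = sqrt((9 + 64) + (-5 - 33)) = sqrt(73 - 38) = sqrt(35)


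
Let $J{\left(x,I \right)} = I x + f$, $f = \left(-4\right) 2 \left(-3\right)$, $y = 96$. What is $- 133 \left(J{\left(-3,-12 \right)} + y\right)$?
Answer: $-20748$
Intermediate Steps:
$f = 24$ ($f = \left(-8\right) \left(-3\right) = 24$)
$J{\left(x,I \right)} = 24 + I x$ ($J{\left(x,I \right)} = I x + 24 = 24 + I x$)
$- 133 \left(J{\left(-3,-12 \right)} + y\right) = - 133 \left(\left(24 - -36\right) + 96\right) = - 133 \left(\left(24 + 36\right) + 96\right) = - 133 \left(60 + 96\right) = \left(-133\right) 156 = -20748$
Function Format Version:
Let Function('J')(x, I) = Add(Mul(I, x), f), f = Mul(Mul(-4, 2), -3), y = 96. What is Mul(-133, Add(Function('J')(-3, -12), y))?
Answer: -20748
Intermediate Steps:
f = 24 (f = Mul(-8, -3) = 24)
Function('J')(x, I) = Add(24, Mul(I, x)) (Function('J')(x, I) = Add(Mul(I, x), 24) = Add(24, Mul(I, x)))
Mul(-133, Add(Function('J')(-3, -12), y)) = Mul(-133, Add(Add(24, Mul(-12, -3)), 96)) = Mul(-133, Add(Add(24, 36), 96)) = Mul(-133, Add(60, 96)) = Mul(-133, 156) = -20748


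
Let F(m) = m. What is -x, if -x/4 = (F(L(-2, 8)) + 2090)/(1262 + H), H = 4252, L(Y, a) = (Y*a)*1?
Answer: 4148/2757 ≈ 1.5045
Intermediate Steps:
L(Y, a) = Y*a
x = -4148/2757 (x = -4*(-2*8 + 2090)/(1262 + 4252) = -4*(-16 + 2090)/5514 = -8296/5514 = -4*1037/2757 = -4148/2757 ≈ -1.5045)
-x = -1*(-4148/2757) = 4148/2757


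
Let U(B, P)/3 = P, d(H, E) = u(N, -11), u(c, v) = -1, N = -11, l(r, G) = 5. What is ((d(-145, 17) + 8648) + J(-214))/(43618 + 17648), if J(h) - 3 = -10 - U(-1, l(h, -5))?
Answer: 2875/20422 ≈ 0.14078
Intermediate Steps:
d(H, E) = -1
U(B, P) = 3*P
J(h) = -22 (J(h) = 3 + (-10 - 3*5) = 3 + (-10 - 1*15) = 3 + (-10 - 15) = 3 - 25 = -22)
((d(-145, 17) + 8648) + J(-214))/(43618 + 17648) = ((-1 + 8648) - 22)/(43618 + 17648) = (8647 - 22)/61266 = 8625*(1/61266) = 2875/20422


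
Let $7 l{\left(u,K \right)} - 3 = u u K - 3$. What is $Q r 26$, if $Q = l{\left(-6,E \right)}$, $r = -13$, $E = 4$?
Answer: $- \frac{48672}{7} \approx -6953.1$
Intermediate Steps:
$l{\left(u,K \right)} = \frac{K u^{2}}{7}$ ($l{\left(u,K \right)} = \frac{3}{7} + \frac{u u K - 3}{7} = \frac{3}{7} + \frac{u^{2} K - 3}{7} = \frac{3}{7} + \frac{K u^{2} - 3}{7} = \frac{3}{7} + \frac{-3 + K u^{2}}{7} = \frac{3}{7} + \left(- \frac{3}{7} + \frac{K u^{2}}{7}\right) = \frac{K u^{2}}{7}$)
$Q = \frac{144}{7}$ ($Q = \frac{1}{7} \cdot 4 \left(-6\right)^{2} = \frac{1}{7} \cdot 4 \cdot 36 = \frac{144}{7} \approx 20.571$)
$Q r 26 = \frac{144}{7} \left(-13\right) 26 = \left(- \frac{1872}{7}\right) 26 = - \frac{48672}{7}$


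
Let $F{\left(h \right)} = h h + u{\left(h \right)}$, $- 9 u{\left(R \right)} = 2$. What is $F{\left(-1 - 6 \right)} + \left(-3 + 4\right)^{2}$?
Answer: $\frac{448}{9} \approx 49.778$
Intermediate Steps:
$u{\left(R \right)} = - \frac{2}{9}$ ($u{\left(R \right)} = \left(- \frac{1}{9}\right) 2 = - \frac{2}{9}$)
$F{\left(h \right)} = - \frac{2}{9} + h^{2}$ ($F{\left(h \right)} = h h - \frac{2}{9} = h^{2} - \frac{2}{9} = - \frac{2}{9} + h^{2}$)
$F{\left(-1 - 6 \right)} + \left(-3 + 4\right)^{2} = \left(- \frac{2}{9} + \left(-1 - 6\right)^{2}\right) + \left(-3 + 4\right)^{2} = \left(- \frac{2}{9} + \left(-1 - 6\right)^{2}\right) + 1^{2} = \left(- \frac{2}{9} + \left(-7\right)^{2}\right) + 1 = \left(- \frac{2}{9} + 49\right) + 1 = \frac{439}{9} + 1 = \frac{448}{9}$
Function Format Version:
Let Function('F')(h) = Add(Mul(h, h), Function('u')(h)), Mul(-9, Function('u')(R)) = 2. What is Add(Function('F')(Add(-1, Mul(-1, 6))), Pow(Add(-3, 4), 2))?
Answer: Rational(448, 9) ≈ 49.778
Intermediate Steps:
Function('u')(R) = Rational(-2, 9) (Function('u')(R) = Mul(Rational(-1, 9), 2) = Rational(-2, 9))
Function('F')(h) = Add(Rational(-2, 9), Pow(h, 2)) (Function('F')(h) = Add(Mul(h, h), Rational(-2, 9)) = Add(Pow(h, 2), Rational(-2, 9)) = Add(Rational(-2, 9), Pow(h, 2)))
Add(Function('F')(Add(-1, Mul(-1, 6))), Pow(Add(-3, 4), 2)) = Add(Add(Rational(-2, 9), Pow(Add(-1, Mul(-1, 6)), 2)), Pow(Add(-3, 4), 2)) = Add(Add(Rational(-2, 9), Pow(Add(-1, -6), 2)), Pow(1, 2)) = Add(Add(Rational(-2, 9), Pow(-7, 2)), 1) = Add(Add(Rational(-2, 9), 49), 1) = Add(Rational(439, 9), 1) = Rational(448, 9)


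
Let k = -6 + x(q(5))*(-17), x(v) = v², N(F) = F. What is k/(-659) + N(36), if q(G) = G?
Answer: 24155/659 ≈ 36.654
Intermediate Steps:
k = -431 (k = -6 + 5²*(-17) = -6 + 25*(-17) = -6 - 425 = -431)
k/(-659) + N(36) = -431/(-659) + 36 = -1/659*(-431) + 36 = 431/659 + 36 = 24155/659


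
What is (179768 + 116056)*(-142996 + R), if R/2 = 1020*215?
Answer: 87446757696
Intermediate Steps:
R = 438600 (R = 2*(1020*215) = 2*219300 = 438600)
(179768 + 116056)*(-142996 + R) = (179768 + 116056)*(-142996 + 438600) = 295824*295604 = 87446757696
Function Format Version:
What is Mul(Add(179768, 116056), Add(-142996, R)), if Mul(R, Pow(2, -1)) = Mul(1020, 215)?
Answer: 87446757696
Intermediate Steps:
R = 438600 (R = Mul(2, Mul(1020, 215)) = Mul(2, 219300) = 438600)
Mul(Add(179768, 116056), Add(-142996, R)) = Mul(Add(179768, 116056), Add(-142996, 438600)) = Mul(295824, 295604) = 87446757696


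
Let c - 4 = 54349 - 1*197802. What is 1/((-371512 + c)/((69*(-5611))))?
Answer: 387159/514961 ≈ 0.75182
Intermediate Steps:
c = -143449 (c = 4 + (54349 - 1*197802) = 4 + (54349 - 197802) = 4 - 143453 = -143449)
1/((-371512 + c)/((69*(-5611)))) = 1/((-371512 - 143449)/((69*(-5611)))) = 1/(-514961/(-387159)) = 1/(-514961*(-1/387159)) = 1/(514961/387159) = 387159/514961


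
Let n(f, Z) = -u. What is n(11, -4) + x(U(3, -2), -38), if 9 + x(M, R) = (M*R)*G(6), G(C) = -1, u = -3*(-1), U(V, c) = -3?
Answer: -126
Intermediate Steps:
u = 3
x(M, R) = -9 - M*R (x(M, R) = -9 + (M*R)*(-1) = -9 - M*R)
n(f, Z) = -3 (n(f, Z) = -1*3 = -3)
n(11, -4) + x(U(3, -2), -38) = -3 + (-9 - 1*(-3)*(-38)) = -3 + (-9 - 114) = -3 - 123 = -126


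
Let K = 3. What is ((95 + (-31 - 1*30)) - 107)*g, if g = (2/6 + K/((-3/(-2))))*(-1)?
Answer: 511/3 ≈ 170.33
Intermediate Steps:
g = -7/3 (g = (2/6 + 3/((-3/(-2))))*(-1) = (2*(⅙) + 3/((-3*(-½))))*(-1) = (⅓ + 3/(3/2))*(-1) = (⅓ + 3*(⅔))*(-1) = (⅓ + 2)*(-1) = (7/3)*(-1) = -7/3 ≈ -2.3333)
((95 + (-31 - 1*30)) - 107)*g = ((95 + (-31 - 1*30)) - 107)*(-7/3) = ((95 + (-31 - 30)) - 107)*(-7/3) = ((95 - 61) - 107)*(-7/3) = (34 - 107)*(-7/3) = -73*(-7/3) = 511/3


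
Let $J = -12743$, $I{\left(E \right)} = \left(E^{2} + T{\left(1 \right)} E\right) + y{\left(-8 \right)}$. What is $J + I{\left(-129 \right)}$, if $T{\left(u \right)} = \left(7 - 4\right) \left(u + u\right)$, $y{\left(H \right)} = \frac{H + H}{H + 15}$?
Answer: $\frac{21852}{7} \approx 3121.7$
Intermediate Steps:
$y{\left(H \right)} = \frac{2 H}{15 + H}$
$T{\left(u \right)} = 6 u$ ($T{\left(u \right)} = 3 \cdot 2 u = 6 u$)
$I{\left(E \right)} = - \frac{16}{7} + E^{2} + 6 E$ ($I{\left(E \right)} = \left(E^{2} + 6 \cdot 1 E\right) + 2 \left(-8\right) \frac{1}{15 - 8} = \left(E^{2} + 6 E\right) + 2 \left(-8\right) \frac{1}{7} = \left(E^{2} + 6 E\right) - \frac{16}{7} = - \frac{16}{7} + E^{2} + 6 E$)
$J + I{\left(-129 \right)} = -12743 + \left(- \frac{16}{7} + \left(-129\right)^{2} + 6 \left(-129\right)\right) = -12743 - - \frac{111053}{7} = -12743 + \frac{111053}{7} = \frac{21852}{7}$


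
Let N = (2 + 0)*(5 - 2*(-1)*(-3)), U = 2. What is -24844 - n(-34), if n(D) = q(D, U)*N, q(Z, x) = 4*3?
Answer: -24820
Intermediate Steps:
q(Z, x) = 12
N = -2 (N = 2*(5 + 2*(-3)) = 2*(5 - 6) = 2*(-1) = -2)
n(D) = -24 (n(D) = 12*(-2) = -24)
-24844 - n(-34) = -24844 - 1*(-24) = -24844 + 24 = -24820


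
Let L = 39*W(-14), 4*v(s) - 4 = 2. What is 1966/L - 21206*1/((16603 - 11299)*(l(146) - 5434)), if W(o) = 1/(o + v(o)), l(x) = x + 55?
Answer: -2914951899/4625972 ≈ -630.13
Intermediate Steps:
l(x) = 55 + x
v(s) = 3/2 (v(s) = 1 + (1/4)*2 = 1 + 1/2 = 3/2)
W(o) = 1/(3/2 + o) (W(o) = 1/(o + 3/2) = 1/(3/2 + o))
L = -78/25 (L = 39*(2/(3 + 2*(-14))) = 39*(2/(3 - 28)) = 39*(2/(-25)) = 39*(2*(-1/25)) = 39*(-2/25) = -78/25 ≈ -3.1200)
1966/L - 21206*1/((16603 - 11299)*(l(146) - 5434)) = 1966/(-78/25) - 21206*1/((16603 - 11299)*((55 + 146) - 5434)) = 1966*(-25/78) - 21206*1/(5304*(201 - 5434)) = -24575/39 - 21206/(5304*(-5233)) = -24575/39 - 21206/(-27755832) = -24575/39 - 21206*(-1/27755832) = -24575/39 + 10603/13877916 = -2914951899/4625972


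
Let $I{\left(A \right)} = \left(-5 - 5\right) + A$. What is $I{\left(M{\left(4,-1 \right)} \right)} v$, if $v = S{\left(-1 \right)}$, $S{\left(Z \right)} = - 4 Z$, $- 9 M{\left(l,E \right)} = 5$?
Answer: $- \frac{380}{9} \approx -42.222$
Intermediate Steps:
$M{\left(l,E \right)} = - \frac{5}{9}$ ($M{\left(l,E \right)} = \left(- \frac{1}{9}\right) 5 = - \frac{5}{9}$)
$I{\left(A \right)} = -10 + A$
$v = 4$ ($v = \left(-4\right) \left(-1\right) = 4$)
$I{\left(M{\left(4,-1 \right)} \right)} v = \left(-10 - \frac{5}{9}\right) 4 = \left(- \frac{95}{9}\right) 4 = - \frac{380}{9}$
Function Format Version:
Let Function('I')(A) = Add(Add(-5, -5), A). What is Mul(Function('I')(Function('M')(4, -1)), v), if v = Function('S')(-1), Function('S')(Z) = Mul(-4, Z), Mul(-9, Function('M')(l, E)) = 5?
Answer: Rational(-380, 9) ≈ -42.222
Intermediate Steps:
Function('M')(l, E) = Rational(-5, 9) (Function('M')(l, E) = Mul(Rational(-1, 9), 5) = Rational(-5, 9))
Function('I')(A) = Add(-10, A)
v = 4 (v = Mul(-4, -1) = 4)
Mul(Function('I')(Function('M')(4, -1)), v) = Mul(Add(-10, Rational(-5, 9)), 4) = Mul(Rational(-95, 9), 4) = Rational(-380, 9)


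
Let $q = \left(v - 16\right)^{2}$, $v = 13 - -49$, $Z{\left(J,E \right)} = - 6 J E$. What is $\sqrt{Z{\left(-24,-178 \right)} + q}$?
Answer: $2 i \sqrt{5879} \approx 153.35 i$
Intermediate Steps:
$Z{\left(J,E \right)} = - 6 E J$
$v = 62$ ($v = 13 + 49 = 62$)
$q = 2116$ ($q = \left(62 - 16\right)^{2} = 46^{2} = 2116$)
$\sqrt{Z{\left(-24,-178 \right)} + q} = \sqrt{\left(-6\right) \left(-178\right) \left(-24\right) + 2116} = \sqrt{-25632 + 2116} = \sqrt{-23516} = 2 i \sqrt{5879}$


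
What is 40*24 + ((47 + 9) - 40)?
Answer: 976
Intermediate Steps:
40*24 + ((47 + 9) - 40) = 960 + (56 - 40) = 960 + 16 = 976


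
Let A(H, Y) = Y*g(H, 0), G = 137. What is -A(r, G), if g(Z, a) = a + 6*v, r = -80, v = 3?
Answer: -2466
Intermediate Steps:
g(Z, a) = 18 + a (g(Z, a) = a + 6*3 = a + 18 = 18 + a)
A(H, Y) = 18*Y (A(H, Y) = Y*(18 + 0) = Y*18 = 18*Y)
-A(r, G) = -18*137 = -1*2466 = -2466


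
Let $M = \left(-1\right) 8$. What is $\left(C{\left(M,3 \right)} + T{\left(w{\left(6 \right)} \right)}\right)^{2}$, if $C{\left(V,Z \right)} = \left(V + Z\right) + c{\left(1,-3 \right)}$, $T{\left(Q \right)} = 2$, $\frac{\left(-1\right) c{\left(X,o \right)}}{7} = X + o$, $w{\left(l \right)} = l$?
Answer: $121$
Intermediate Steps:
$c{\left(X,o \right)} = - 7 X - 7 o$ ($c{\left(X,o \right)} = - 7 \left(X + o\right) = - 7 X - 7 o$)
$M = -8$
$C{\left(V,Z \right)} = 14 + V + Z$ ($C{\left(V,Z \right)} = \left(V + Z\right) - -14 = \left(V + Z\right) + \left(-7 + 21\right) = \left(V + Z\right) + 14 = 14 + V + Z$)
$\left(C{\left(M,3 \right)} + T{\left(w{\left(6 \right)} \right)}\right)^{2} = \left(\left(14 - 8 + 3\right) + 2\right)^{2} = \left(9 + 2\right)^{2} = 11^{2} = 121$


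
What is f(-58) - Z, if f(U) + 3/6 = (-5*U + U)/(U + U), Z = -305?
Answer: 605/2 ≈ 302.50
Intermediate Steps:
f(U) = -5/2 (f(U) = -1/2 + (-5*U + U)/(U + U) = -1/2 + (-4*U)/((2*U)) = -1/2 + (-4*U)*(1/(2*U)) = -1/2 - 2 = -5/2)
f(-58) - Z = -5/2 - 1*(-305) = -5/2 + 305 = 605/2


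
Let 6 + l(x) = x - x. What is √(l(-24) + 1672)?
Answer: 7*√34 ≈ 40.817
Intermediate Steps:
l(x) = -6 (l(x) = -6 + (x - x) = -6 + 0 = -6)
√(l(-24) + 1672) = √(-6 + 1672) = √1666 = 7*√34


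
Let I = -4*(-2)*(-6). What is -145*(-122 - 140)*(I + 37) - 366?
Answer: -418256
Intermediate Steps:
I = -48 (I = 8*(-6) = -48)
-145*(-122 - 140)*(I + 37) - 366 = -145*(-122 - 140)*(-48 + 37) - 366 = -(-37990)*(-11) - 366 = -145*2882 - 366 = -417890 - 366 = -418256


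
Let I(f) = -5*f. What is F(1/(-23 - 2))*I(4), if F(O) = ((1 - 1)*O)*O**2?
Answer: 0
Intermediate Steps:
F(O) = 0 (F(O) = (0*O)*O**2 = 0*O**2 = 0)
F(1/(-23 - 2))*I(4) = 0*(-5*4) = 0*(-20) = 0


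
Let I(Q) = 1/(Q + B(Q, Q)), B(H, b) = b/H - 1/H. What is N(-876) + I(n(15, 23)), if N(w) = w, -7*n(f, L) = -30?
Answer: -929226/1061 ≈ -875.80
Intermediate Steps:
n(f, L) = 30/7 (n(f, L) = -1/7*(-30) = 30/7)
B(H, b) = -1/H + b/H
I(Q) = 1/(Q + (-1 + Q)/Q)
N(-876) + I(n(15, 23)) = -876 + 30/(7*(-1 + 30/7 + (30/7)**2)) = -876 + 30/(7*(-1 + 30/7 + 900/49)) = -876 + 30/(7*(1061/49)) = -876 + (30/7)*(49/1061) = -876 + 210/1061 = -929226/1061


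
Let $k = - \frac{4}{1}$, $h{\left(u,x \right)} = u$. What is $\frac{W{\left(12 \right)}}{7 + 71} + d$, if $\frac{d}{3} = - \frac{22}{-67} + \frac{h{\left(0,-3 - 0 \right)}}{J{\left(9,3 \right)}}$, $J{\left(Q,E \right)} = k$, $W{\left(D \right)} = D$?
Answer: $\frac{992}{871} \approx 1.1389$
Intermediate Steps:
$k = -4$ ($k = \left(-4\right) 1 = -4$)
$J{\left(Q,E \right)} = -4$
$d = \frac{66}{67}$ ($d = 3 \left(- \frac{22}{-67} + \frac{0}{-4}\right) = 3 \left(\left(-22\right) \left(- \frac{1}{67}\right) + 0 \left(- \frac{1}{4}\right)\right) = 3 \left(\frac{22}{67} + 0\right) = 3 \cdot \frac{22}{67} = \frac{66}{67} \approx 0.98507$)
$\frac{W{\left(12 \right)}}{7 + 71} + d = \frac{1}{7 + 71} \cdot 12 + \frac{66}{67} = \frac{1}{78} \cdot 12 + \frac{66}{67} = \frac{2}{13} + \frac{66}{67} = \frac{992}{871}$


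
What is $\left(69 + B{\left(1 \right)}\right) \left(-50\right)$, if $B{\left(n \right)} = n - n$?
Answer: $-3450$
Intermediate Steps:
$B{\left(n \right)} = 0$
$\left(69 + B{\left(1 \right)}\right) \left(-50\right) = \left(69 + 0\right) \left(-50\right) = 69 \left(-50\right) = -3450$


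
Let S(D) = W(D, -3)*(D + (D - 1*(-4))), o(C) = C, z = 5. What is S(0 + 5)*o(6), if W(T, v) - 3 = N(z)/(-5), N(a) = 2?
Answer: 1092/5 ≈ 218.40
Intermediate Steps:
W(T, v) = 13/5 (W(T, v) = 3 + 2/(-5) = 3 + 2*(-⅕) = 3 - ⅖ = 13/5)
S(D) = 52/5 + 26*D/5 (S(D) = 13*(D + (D - 1*(-4)))/5 = 13*(D + (D + 4))/5 = 13*(D + (4 + D))/5 = 13*(4 + 2*D)/5 = 52/5 + 26*D/5)
S(0 + 5)*o(6) = (52/5 + 26*(0 + 5)/5)*6 = (52/5 + (26/5)*5)*6 = (52/5 + 26)*6 = (182/5)*6 = 1092/5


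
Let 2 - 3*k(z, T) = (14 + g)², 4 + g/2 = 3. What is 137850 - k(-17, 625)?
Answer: 413692/3 ≈ 1.3790e+5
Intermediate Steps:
g = -2 (g = -8 + 2*3 = -8 + 6 = -2)
k(z, T) = -142/3 (k(z, T) = ⅔ - (14 - 2)²/3 = ⅔ - ⅓*12² = ⅔ - ⅓*144 = ⅔ - 48 = -142/3)
137850 - k(-17, 625) = 137850 - 1*(-142/3) = 137850 + 142/3 = 413692/3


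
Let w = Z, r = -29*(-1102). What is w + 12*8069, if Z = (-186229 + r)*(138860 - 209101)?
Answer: 10836246139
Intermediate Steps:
r = 31958
Z = 10836149311 (Z = (-186229 + 31958)*(138860 - 209101) = -154271*(-70241) = 10836149311)
w = 10836149311
w + 12*8069 = 10836149311 + 12*8069 = 10836149311 + 96828 = 10836246139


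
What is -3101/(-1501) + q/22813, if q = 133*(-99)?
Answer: 7282778/4891759 ≈ 1.4888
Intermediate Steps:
q = -13167
-3101/(-1501) + q/22813 = -3101/(-1501) - 13167/22813 = -3101*(-1/1501) - 13167*1/22813 = 3101/1501 - 1881/3259 = 7282778/4891759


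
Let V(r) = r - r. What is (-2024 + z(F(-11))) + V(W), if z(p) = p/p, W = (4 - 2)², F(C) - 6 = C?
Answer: -2023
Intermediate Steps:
F(C) = 6 + C
W = 4 (W = 2² = 4)
V(r) = 0
z(p) = 1
(-2024 + z(F(-11))) + V(W) = (-2024 + 1) + 0 = -2023 + 0 = -2023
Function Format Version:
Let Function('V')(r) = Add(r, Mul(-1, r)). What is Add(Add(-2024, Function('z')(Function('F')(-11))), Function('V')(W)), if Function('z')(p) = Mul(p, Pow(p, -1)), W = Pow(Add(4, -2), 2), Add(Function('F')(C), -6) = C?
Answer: -2023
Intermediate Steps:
Function('F')(C) = Add(6, C)
W = 4 (W = Pow(2, 2) = 4)
Function('V')(r) = 0
Function('z')(p) = 1
Add(Add(-2024, Function('z')(Function('F')(-11))), Function('V')(W)) = Add(Add(-2024, 1), 0) = Add(-2023, 0) = -2023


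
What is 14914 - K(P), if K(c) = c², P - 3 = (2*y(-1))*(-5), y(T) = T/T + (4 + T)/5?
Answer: 14745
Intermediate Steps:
y(T) = 9/5 + T/5 (y(T) = 1 + (4 + T)*(⅕) = 1 + (⅘ + T/5) = 9/5 + T/5)
P = -13 (P = 3 + (2*(9/5 + (⅕)*(-1)))*(-5) = 3 + (2*(9/5 - ⅕))*(-5) = 3 + (2*(8/5))*(-5) = 3 + (16/5)*(-5) = 3 - 16 = -13)
14914 - K(P) = 14914 - 1*(-13)² = 14914 - 1*169 = 14914 - 169 = 14745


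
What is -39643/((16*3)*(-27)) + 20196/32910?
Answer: 221804191/7108560 ≈ 31.202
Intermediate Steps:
-39643/((16*3)*(-27)) + 20196/32910 = -39643/(48*(-27)) + 20196*(1/32910) = -39643/(-1296) + 3366/5485 = -39643*(-1/1296) + 3366/5485 = 39643/1296 + 3366/5485 = 221804191/7108560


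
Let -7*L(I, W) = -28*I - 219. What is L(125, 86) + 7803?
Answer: 58340/7 ≈ 8334.3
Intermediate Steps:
L(I, W) = 219/7 + 4*I (L(I, W) = -(-28*I - 219)/7 = -(-219 - 28*I)/7 = 219/7 + 4*I)
L(125, 86) + 7803 = (219/7 + 4*125) + 7803 = (219/7 + 500) + 7803 = 3719/7 + 7803 = 58340/7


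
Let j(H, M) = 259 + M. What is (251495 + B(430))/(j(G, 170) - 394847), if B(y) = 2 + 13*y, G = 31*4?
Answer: -257087/394418 ≈ -0.65181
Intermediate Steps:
G = 124
(251495 + B(430))/(j(G, 170) - 394847) = (251495 + (2 + 13*430))/((259 + 170) - 394847) = (251495 + (2 + 5590))/(429 - 394847) = (251495 + 5592)/(-394418) = 257087*(-1/394418) = -257087/394418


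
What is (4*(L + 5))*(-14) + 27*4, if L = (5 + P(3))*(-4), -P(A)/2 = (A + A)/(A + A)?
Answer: 500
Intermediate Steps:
P(A) = -2 (P(A) = -2*(A + A)/(A + A) = -2*2*A/(2*A) = -2*2*A*1/(2*A) = -2*1 = -2)
L = -12 (L = (5 - 2)*(-4) = 3*(-4) = -12)
(4*(L + 5))*(-14) + 27*4 = (4*(-12 + 5))*(-14) + 27*4 = (4*(-7))*(-14) + 108 = -28*(-14) + 108 = 392 + 108 = 500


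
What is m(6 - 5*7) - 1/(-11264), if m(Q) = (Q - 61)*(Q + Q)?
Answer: 58798081/11264 ≈ 5220.0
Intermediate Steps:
m(Q) = 2*Q*(-61 + Q) (m(Q) = (-61 + Q)*(2*Q) = 2*Q*(-61 + Q))
m(6 - 5*7) - 1/(-11264) = 2*(6 - 5*7)*(-61 + (6 - 5*7)) - 1/(-11264) = 2*(6 - 35)*(-61 + (6 - 35)) - 1*(-1/11264) = 2*(-29)*(-61 - 29) + 1/11264 = 2*(-29)*(-90) + 1/11264 = 5220 + 1/11264 = 58798081/11264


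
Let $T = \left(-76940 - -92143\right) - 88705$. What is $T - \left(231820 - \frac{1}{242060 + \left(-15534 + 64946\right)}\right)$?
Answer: $- \frac{88992813983}{291472} \approx -3.0532 \cdot 10^{5}$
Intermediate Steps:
$T = -73502$ ($T = \left(-76940 + 92143\right) - 88705 = 15203 - 88705 = -73502$)
$T - \left(231820 - \frac{1}{242060 + \left(-15534 + 64946\right)}\right) = -73502 - \left(231820 - \frac{1}{242060 + \left(-15534 + 64946\right)}\right) = -73502 - \left(231820 - \frac{1}{242060 + 49412}\right) = -73502 - \left(231820 - \frac{1}{291472}\right) = -73502 + \left(\frac{1}{291472} - 231820\right) = -73502 - \frac{67569039039}{291472} = - \frac{88992813983}{291472}$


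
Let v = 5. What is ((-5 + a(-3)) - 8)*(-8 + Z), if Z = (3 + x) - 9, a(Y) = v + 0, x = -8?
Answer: 176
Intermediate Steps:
a(Y) = 5 (a(Y) = 5 + 0 = 5)
Z = -14 (Z = (3 - 8) - 9 = -5 - 9 = -14)
((-5 + a(-3)) - 8)*(-8 + Z) = ((-5 + 5) - 8)*(-8 - 14) = (0 - 8)*(-22) = -8*(-22) = 176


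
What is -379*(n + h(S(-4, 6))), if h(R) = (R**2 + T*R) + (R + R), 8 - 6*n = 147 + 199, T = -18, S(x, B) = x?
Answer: -26909/3 ≈ -8969.7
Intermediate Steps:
n = -169/3 (n = 4/3 - (147 + 199)/6 = 4/3 - 1/6*346 = 4/3 - 173/3 = -169/3 ≈ -56.333)
h(R) = R**2 - 16*R (h(R) = (R**2 - 18*R) + (R + R) = (R**2 - 18*R) + 2*R = R**2 - 16*R)
-379*(n + h(S(-4, 6))) = -379*(-169/3 - 4*(-16 - 4)) = -379*(-169/3 - 4*(-20)) = -379*(-169/3 + 80) = -379*71/3 = -26909/3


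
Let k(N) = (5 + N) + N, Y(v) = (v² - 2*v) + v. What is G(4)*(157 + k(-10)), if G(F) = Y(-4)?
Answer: 2840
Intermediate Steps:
Y(v) = v² - v
k(N) = 5 + 2*N
G(F) = 20 (G(F) = -4*(-1 - 4) = -4*(-5) = 20)
G(4)*(157 + k(-10)) = 20*(157 + (5 + 2*(-10))) = 20*(157 + (5 - 20)) = 20*(157 - 15) = 20*142 = 2840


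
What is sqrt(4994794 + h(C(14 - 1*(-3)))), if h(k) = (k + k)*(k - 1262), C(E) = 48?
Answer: 5*sqrt(195130) ≈ 2208.7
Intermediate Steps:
h(k) = 2*k*(-1262 + k) (h(k) = (2*k)*(-1262 + k) = 2*k*(-1262 + k))
sqrt(4994794 + h(C(14 - 1*(-3)))) = sqrt(4994794 + 2*48*(-1262 + 48)) = sqrt(4994794 + 2*48*(-1214)) = sqrt(4994794 - 116544) = sqrt(4878250) = 5*sqrt(195130)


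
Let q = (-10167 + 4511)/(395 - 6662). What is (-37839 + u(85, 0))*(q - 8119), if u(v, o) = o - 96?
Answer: 643328499465/2089 ≈ 3.0796e+8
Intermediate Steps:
u(v, o) = -96 + o
q = 5656/6267 (q = -5656/(-6267) = -5656*(-1/6267) = 5656/6267 ≈ 0.90250)
(-37839 + u(85, 0))*(q - 8119) = (-37839 + (-96 + 0))*(5656/6267 - 8119) = (-37839 - 96)*(-50876117/6267) = -37935*(-50876117/6267) = 643328499465/2089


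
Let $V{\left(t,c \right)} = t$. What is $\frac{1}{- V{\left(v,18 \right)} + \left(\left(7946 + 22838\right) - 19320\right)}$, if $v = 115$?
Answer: $\frac{1}{11349} \approx 8.8113 \cdot 10^{-5}$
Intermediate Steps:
$\frac{1}{- V{\left(v,18 \right)} + \left(\left(7946 + 22838\right) - 19320\right)} = \frac{1}{\left(-1\right) 115 + \left(\left(7946 + 22838\right) - 19320\right)} = \frac{1}{-115 + \left(30784 - 19320\right)} = \frac{1}{-115 + 11464} = \frac{1}{11349}$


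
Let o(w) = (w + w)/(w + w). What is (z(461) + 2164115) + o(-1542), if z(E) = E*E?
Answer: 2376637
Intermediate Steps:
z(E) = E**2
o(w) = 1 (o(w) = (2*w)/((2*w)) = (2*w)*(1/(2*w)) = 1)
(z(461) + 2164115) + o(-1542) = (461**2 + 2164115) + 1 = (212521 + 2164115) + 1 = 2376636 + 1 = 2376637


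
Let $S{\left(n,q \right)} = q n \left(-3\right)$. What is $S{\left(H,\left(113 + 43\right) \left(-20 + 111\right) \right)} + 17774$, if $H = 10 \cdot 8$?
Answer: $-3389266$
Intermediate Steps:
$H = 80$
$S{\left(n,q \right)} = - 3 n q$ ($S{\left(n,q \right)} = n q \left(-3\right) = - 3 n q$)
$S{\left(H,\left(113 + 43\right) \left(-20 + 111\right) \right)} + 17774 = \left(-3\right) 80 \left(113 + 43\right) \left(-20 + 111\right) + 17774 = \left(-3\right) 80 \cdot 156 \cdot 91 + 17774 = \left(-3\right) 80 \cdot 14196 + 17774 = -3407040 + 17774 = -3389266$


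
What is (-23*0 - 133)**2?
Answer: 17689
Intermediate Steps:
(-23*0 - 133)**2 = (0 - 133)**2 = (-133)**2 = 17689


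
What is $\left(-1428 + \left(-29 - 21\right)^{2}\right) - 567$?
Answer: $505$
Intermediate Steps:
$\left(-1428 + \left(-29 - 21\right)^{2}\right) - 567 = \left(-1428 + \left(-50\right)^{2}\right) - 567 = \left(-1428 + 2500\right) - 567 = 1072 - 567 = 505$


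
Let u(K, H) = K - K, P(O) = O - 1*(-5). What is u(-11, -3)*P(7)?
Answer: 0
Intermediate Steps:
P(O) = 5 + O (P(O) = O + 5 = 5 + O)
u(K, H) = 0
u(-11, -3)*P(7) = 0*(5 + 7) = 0*12 = 0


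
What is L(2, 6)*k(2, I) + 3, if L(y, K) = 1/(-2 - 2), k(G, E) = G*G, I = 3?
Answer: 2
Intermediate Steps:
k(G, E) = G**2
L(y, K) = -1/4 (L(y, K) = 1/(-4) = -1/4)
L(2, 6)*k(2, I) + 3 = -1/4*2**2 + 3 = -1/4*4 + 3 = -1 + 3 = 2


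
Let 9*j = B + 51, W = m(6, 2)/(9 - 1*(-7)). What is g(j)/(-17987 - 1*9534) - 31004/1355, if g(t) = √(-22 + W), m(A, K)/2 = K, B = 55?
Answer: -31004/1355 - I*√87/55042 ≈ -22.881 - 0.00016946*I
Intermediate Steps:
m(A, K) = 2*K
W = ¼ (W = (2*2)/(9 - 1*(-7)) = 4/(9 + 7) = 4/16 = 4*(1/16) = ¼ ≈ 0.25000)
j = 106/9 (j = (55 + 51)/9 = (⅑)*106 = 106/9 ≈ 11.778)
g(t) = I*√87/2 (g(t) = √(-22 + ¼) = √(-87/4) = I*√87/2)
g(j)/(-17987 - 1*9534) - 31004/1355 = (I*√87/2)/(-17987 - 1*9534) - 31004/1355 = (I*√87/2)/(-17987 - 9534) - 31004*1/1355 = (I*√87/2)/(-27521) - 31004/1355 = (I*√87/2)*(-1/27521) - 31004/1355 = -I*√87/55042 - 31004/1355 = -31004/1355 - I*√87/55042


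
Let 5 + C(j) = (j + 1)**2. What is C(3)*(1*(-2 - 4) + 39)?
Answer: 363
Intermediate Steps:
C(j) = -5 + (1 + j)**2 (C(j) = -5 + (j + 1)**2 = -5 + (1 + j)**2)
C(3)*(1*(-2 - 4) + 39) = (-5 + (1 + 3)**2)*(1*(-2 - 4) + 39) = (-5 + 4**2)*(1*(-6) + 39) = (-5 + 16)*(-6 + 39) = 11*33 = 363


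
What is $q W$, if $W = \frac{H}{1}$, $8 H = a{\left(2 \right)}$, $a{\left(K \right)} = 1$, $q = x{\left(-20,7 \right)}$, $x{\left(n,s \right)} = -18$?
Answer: $- \frac{9}{4} \approx -2.25$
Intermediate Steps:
$q = -18$
$H = \frac{1}{8}$ ($H = \frac{1}{8} \cdot 1 = \frac{1}{8} \approx 0.125$)
$W = \frac{1}{8}$ ($W = \frac{1}{8 \cdot 1} = \frac{1}{8} \cdot 1 = \frac{1}{8} \approx 0.125$)
$q W = \left(-18\right) \frac{1}{8} = - \frac{9}{4}$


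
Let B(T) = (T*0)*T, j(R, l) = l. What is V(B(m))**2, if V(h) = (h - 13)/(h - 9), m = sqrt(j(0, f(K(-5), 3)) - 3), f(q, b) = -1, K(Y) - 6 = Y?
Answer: 169/81 ≈ 2.0864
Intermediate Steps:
K(Y) = 6 + Y
m = 2*I (m = sqrt(-1 - 3) = sqrt(-4) = 2*I ≈ 2.0*I)
B(T) = 0 (B(T) = 0*T = 0)
V(h) = (-13 + h)/(-9 + h)
V(B(m))**2 = ((-13 + 0)/(-9 + 0))**2 = (-13/(-9))**2 = (-1/9*(-13))**2 = (13/9)**2 = 169/81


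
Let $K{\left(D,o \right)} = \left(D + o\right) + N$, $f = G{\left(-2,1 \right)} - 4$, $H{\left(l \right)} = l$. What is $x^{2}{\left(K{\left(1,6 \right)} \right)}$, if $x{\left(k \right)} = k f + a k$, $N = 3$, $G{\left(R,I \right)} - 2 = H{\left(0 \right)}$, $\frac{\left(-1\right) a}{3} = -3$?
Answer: $4900$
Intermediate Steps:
$a = 9$ ($a = \left(-3\right) \left(-3\right) = 9$)
$G{\left(R,I \right)} = 2$ ($G{\left(R,I \right)} = 2 + 0 = 2$)
$f = -2$ ($f = 2 - 4 = -2$)
$K{\left(D,o \right)} = 3 + D + o$ ($K{\left(D,o \right)} = \left(D + o\right) + 3 = 3 + D + o$)
$x{\left(k \right)} = 7 k$ ($x{\left(k \right)} = k \left(-2\right) + 9 k = - 2 k + 9 k = 7 k$)
$x^{2}{\left(K{\left(1,6 \right)} \right)} = \left(7 \left(3 + 1 + 6\right)\right)^{2} = \left(7 \cdot 10\right)^{2} = 70^{2} = 4900$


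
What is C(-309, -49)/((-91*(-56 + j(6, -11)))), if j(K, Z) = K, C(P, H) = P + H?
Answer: -179/2275 ≈ -0.078681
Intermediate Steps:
C(P, H) = H + P
C(-309, -49)/((-91*(-56 + j(6, -11)))) = (-49 - 309)/((-91*(-56 + 6))) = -358/((-91*(-50))) = -358/4550 = -358*1/4550 = -179/2275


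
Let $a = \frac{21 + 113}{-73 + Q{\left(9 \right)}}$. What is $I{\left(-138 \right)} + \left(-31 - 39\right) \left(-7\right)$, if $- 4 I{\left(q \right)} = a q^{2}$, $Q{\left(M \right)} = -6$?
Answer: $\frac{676684}{79} \approx 8565.6$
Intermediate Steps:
$a = - \frac{134}{79}$ ($a = \frac{21 + 113}{-73 - 6} = \frac{134}{-79} = 134 \left(- \frac{1}{79}\right) = - \frac{134}{79} \approx -1.6962$)
$I{\left(q \right)} = \frac{67 q^{2}}{158}$ ($I{\left(q \right)} = - \frac{\left(- \frac{134}{79}\right) q^{2}}{4} = \frac{67 q^{2}}{158}$)
$I{\left(-138 \right)} + \left(-31 - 39\right) \left(-7\right) = \frac{67 \left(-138\right)^{2}}{158} + \left(-31 - 39\right) \left(-7\right) = \frac{67}{158} \cdot 19044 - -490 = \frac{637974}{79} + 490 = \frac{676684}{79}$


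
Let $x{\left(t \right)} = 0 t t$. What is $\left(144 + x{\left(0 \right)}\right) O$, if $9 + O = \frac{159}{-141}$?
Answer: $- \frac{68544}{47} \approx -1458.4$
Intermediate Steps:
$O = - \frac{476}{47}$ ($O = -9 + \frac{159}{-141} = -9 + 159 \left(- \frac{1}{141}\right) = -9 - \frac{53}{47} = - \frac{476}{47} \approx -10.128$)
$x{\left(t \right)} = 0$ ($x{\left(t \right)} = 0 t = 0$)
$\left(144 + x{\left(0 \right)}\right) O = \left(144 + 0\right) \left(- \frac{476}{47}\right) = 144 \left(- \frac{476}{47}\right) = - \frac{68544}{47}$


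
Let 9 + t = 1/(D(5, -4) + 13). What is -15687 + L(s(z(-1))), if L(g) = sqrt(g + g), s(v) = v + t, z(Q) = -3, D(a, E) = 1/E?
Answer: -15687 + 8*I*sqrt(969)/51 ≈ -15687.0 + 4.8829*I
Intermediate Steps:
t = -455/51 (t = -9 + 1/(1/(-4) + 13) = -9 + 1/(-1/4 + 13) = -9 + 1/(51/4) = -9 + 4/51 = -455/51 ≈ -8.9216)
s(v) = -455/51 + v (s(v) = v - 455/51 = -455/51 + v)
L(g) = sqrt(2)*sqrt(g) (L(g) = sqrt(2*g) = sqrt(2)*sqrt(g))
-15687 + L(s(z(-1))) = -15687 + sqrt(2)*sqrt(-455/51 - 3) = -15687 + sqrt(2)*sqrt(-608/51) = -15687 + sqrt(2)*(4*I*sqrt(1938)/51) = -15687 + 8*I*sqrt(969)/51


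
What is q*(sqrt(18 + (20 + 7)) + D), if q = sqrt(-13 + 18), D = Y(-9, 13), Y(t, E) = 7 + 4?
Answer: 15 + 11*sqrt(5) ≈ 39.597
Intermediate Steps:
Y(t, E) = 11
D = 11
q = sqrt(5) ≈ 2.2361
q*(sqrt(18 + (20 + 7)) + D) = sqrt(5)*(sqrt(18 + (20 + 7)) + 11) = sqrt(5)*(sqrt(18 + 27) + 11) = sqrt(5)*(sqrt(45) + 11) = sqrt(5)*(3*sqrt(5) + 11) = sqrt(5)*(11 + 3*sqrt(5))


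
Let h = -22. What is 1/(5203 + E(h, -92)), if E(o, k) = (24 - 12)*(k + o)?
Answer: 1/3835 ≈ 0.00026076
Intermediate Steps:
E(o, k) = 12*k + 12*o (E(o, k) = 12*(k + o) = 12*k + 12*o)
1/(5203 + E(h, -92)) = 1/(5203 + (12*(-92) + 12*(-22))) = 1/(5203 + (-1104 - 264)) = 1/(5203 - 1368) = 1/3835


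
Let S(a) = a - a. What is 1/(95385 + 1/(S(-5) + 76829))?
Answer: 76829/7328334166 ≈ 1.0484e-5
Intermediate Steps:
S(a) = 0
1/(95385 + 1/(S(-5) + 76829)) = 1/(95385 + 1/(0 + 76829)) = 1/(95385 + 1/76829) = 1/(7328334166/76829) = 76829/7328334166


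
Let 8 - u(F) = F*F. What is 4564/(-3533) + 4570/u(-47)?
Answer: -26191174/7776133 ≈ -3.3681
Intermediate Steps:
u(F) = 8 - F² (u(F) = 8 - F*F = 8 - F²)
4564/(-3533) + 4570/u(-47) = 4564/(-3533) + 4570/(8 - 1*(-47)²) = 4564*(-1/3533) + 4570/(8 - 1*2209) = -4564/3533 + 4570/(8 - 2209) = -4564/3533 + 4570/(-2201) = -4564/3533 + 4570*(-1/2201) = -4564/3533 - 4570/2201 = -26191174/7776133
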